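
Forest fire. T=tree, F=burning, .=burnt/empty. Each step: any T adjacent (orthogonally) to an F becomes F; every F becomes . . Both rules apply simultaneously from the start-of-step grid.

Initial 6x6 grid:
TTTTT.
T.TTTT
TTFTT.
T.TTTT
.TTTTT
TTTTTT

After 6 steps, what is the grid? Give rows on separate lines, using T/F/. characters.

Step 1: 4 trees catch fire, 1 burn out
  TTTTT.
  T.FTTT
  TF.FT.
  T.FTTT
  .TTTTT
  TTTTTT
Step 2: 6 trees catch fire, 4 burn out
  TTFTT.
  T..FTT
  F...F.
  T..FTT
  .TFTTT
  TTTTTT
Step 3: 9 trees catch fire, 6 burn out
  TF.FT.
  F...FT
  ......
  F...FT
  .F.FTT
  TTFTTT
Step 4: 7 trees catch fire, 9 burn out
  F...F.
  .....F
  ......
  .....F
  ....FT
  TF.FTT
Step 5: 3 trees catch fire, 7 burn out
  ......
  ......
  ......
  ......
  .....F
  F...FT
Step 6: 1 trees catch fire, 3 burn out
  ......
  ......
  ......
  ......
  ......
  .....F

......
......
......
......
......
.....F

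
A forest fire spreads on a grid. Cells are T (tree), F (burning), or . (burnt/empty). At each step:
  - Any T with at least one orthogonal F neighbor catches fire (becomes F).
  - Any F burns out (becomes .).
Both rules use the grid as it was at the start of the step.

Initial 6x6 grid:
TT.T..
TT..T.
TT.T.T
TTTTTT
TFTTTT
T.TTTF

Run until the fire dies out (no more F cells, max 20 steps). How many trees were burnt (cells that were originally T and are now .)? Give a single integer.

Answer: 23

Derivation:
Step 1: +5 fires, +2 burnt (F count now 5)
Step 2: +9 fires, +5 burnt (F count now 9)
Step 3: +5 fires, +9 burnt (F count now 5)
Step 4: +3 fires, +5 burnt (F count now 3)
Step 5: +1 fires, +3 burnt (F count now 1)
Step 6: +0 fires, +1 burnt (F count now 0)
Fire out after step 6
Initially T: 25, now '.': 34
Total burnt (originally-T cells now '.'): 23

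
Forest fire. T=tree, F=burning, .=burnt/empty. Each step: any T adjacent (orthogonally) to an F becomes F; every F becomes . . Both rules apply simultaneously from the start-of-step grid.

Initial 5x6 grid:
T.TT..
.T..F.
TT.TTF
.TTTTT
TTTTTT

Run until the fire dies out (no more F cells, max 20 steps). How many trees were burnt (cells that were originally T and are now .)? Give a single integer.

Step 1: +2 fires, +2 burnt (F count now 2)
Step 2: +3 fires, +2 burnt (F count now 3)
Step 3: +2 fires, +3 burnt (F count now 2)
Step 4: +2 fires, +2 burnt (F count now 2)
Step 5: +2 fires, +2 burnt (F count now 2)
Step 6: +2 fires, +2 burnt (F count now 2)
Step 7: +3 fires, +2 burnt (F count now 3)
Step 8: +0 fires, +3 burnt (F count now 0)
Fire out after step 8
Initially T: 19, now '.': 27
Total burnt (originally-T cells now '.'): 16

Answer: 16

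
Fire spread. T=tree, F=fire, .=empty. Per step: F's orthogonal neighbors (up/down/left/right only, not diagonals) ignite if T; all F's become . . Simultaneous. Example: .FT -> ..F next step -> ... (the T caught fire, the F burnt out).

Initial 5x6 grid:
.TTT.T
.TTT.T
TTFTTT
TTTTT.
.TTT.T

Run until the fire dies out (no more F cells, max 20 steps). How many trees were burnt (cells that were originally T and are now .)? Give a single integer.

Step 1: +4 fires, +1 burnt (F count now 4)
Step 2: +8 fires, +4 burnt (F count now 8)
Step 3: +7 fires, +8 burnt (F count now 7)
Step 4: +1 fires, +7 burnt (F count now 1)
Step 5: +1 fires, +1 burnt (F count now 1)
Step 6: +0 fires, +1 burnt (F count now 0)
Fire out after step 6
Initially T: 22, now '.': 29
Total burnt (originally-T cells now '.'): 21

Answer: 21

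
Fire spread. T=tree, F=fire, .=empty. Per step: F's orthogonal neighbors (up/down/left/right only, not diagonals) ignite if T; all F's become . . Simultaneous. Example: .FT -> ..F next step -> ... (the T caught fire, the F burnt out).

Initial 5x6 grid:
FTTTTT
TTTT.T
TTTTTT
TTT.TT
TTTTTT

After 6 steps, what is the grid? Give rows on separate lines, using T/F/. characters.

Step 1: 2 trees catch fire, 1 burn out
  .FTTTT
  FTTT.T
  TTTTTT
  TTT.TT
  TTTTTT
Step 2: 3 trees catch fire, 2 burn out
  ..FTTT
  .FTT.T
  FTTTTT
  TTT.TT
  TTTTTT
Step 3: 4 trees catch fire, 3 burn out
  ...FTT
  ..FT.T
  .FTTTT
  FTT.TT
  TTTTTT
Step 4: 5 trees catch fire, 4 burn out
  ....FT
  ...F.T
  ..FTTT
  .FT.TT
  FTTTTT
Step 5: 4 trees catch fire, 5 burn out
  .....F
  .....T
  ...FTT
  ..F.TT
  .FTTTT
Step 6: 3 trees catch fire, 4 burn out
  ......
  .....F
  ....FT
  ....TT
  ..FTTT

......
.....F
....FT
....TT
..FTTT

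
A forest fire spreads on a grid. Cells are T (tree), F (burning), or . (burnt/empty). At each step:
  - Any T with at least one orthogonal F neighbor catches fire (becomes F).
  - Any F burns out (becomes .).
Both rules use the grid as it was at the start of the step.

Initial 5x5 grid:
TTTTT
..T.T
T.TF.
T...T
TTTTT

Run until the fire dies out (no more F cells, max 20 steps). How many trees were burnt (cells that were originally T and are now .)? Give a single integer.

Step 1: +1 fires, +1 burnt (F count now 1)
Step 2: +1 fires, +1 burnt (F count now 1)
Step 3: +1 fires, +1 burnt (F count now 1)
Step 4: +2 fires, +1 burnt (F count now 2)
Step 5: +2 fires, +2 burnt (F count now 2)
Step 6: +1 fires, +2 burnt (F count now 1)
Step 7: +0 fires, +1 burnt (F count now 0)
Fire out after step 7
Initially T: 16, now '.': 17
Total burnt (originally-T cells now '.'): 8

Answer: 8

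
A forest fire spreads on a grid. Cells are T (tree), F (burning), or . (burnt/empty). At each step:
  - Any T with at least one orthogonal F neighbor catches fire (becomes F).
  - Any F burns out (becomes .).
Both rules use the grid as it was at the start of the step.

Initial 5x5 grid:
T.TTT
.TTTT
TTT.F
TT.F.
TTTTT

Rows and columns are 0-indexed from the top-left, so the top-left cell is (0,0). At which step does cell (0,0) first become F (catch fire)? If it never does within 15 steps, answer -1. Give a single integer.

Step 1: cell (0,0)='T' (+2 fires, +2 burnt)
Step 2: cell (0,0)='T' (+4 fires, +2 burnt)
Step 3: cell (0,0)='T' (+3 fires, +4 burnt)
Step 4: cell (0,0)='T' (+5 fires, +3 burnt)
Step 5: cell (0,0)='T' (+2 fires, +5 burnt)
Step 6: cell (0,0)='T' (+1 fires, +2 burnt)
Step 7: cell (0,0)='T' (+0 fires, +1 burnt)
  fire out at step 7
Target never catches fire within 15 steps

-1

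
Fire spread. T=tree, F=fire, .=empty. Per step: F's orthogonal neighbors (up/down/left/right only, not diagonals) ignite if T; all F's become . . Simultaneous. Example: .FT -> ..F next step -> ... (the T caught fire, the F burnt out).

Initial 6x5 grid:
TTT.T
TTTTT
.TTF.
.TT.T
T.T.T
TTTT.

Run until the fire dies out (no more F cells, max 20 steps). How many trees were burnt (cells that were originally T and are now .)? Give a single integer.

Step 1: +2 fires, +1 burnt (F count now 2)
Step 2: +4 fires, +2 burnt (F count now 4)
Step 3: +5 fires, +4 burnt (F count now 5)
Step 4: +3 fires, +5 burnt (F count now 3)
Step 5: +3 fires, +3 burnt (F count now 3)
Step 6: +1 fires, +3 burnt (F count now 1)
Step 7: +1 fires, +1 burnt (F count now 1)
Step 8: +0 fires, +1 burnt (F count now 0)
Fire out after step 8
Initially T: 21, now '.': 28
Total burnt (originally-T cells now '.'): 19

Answer: 19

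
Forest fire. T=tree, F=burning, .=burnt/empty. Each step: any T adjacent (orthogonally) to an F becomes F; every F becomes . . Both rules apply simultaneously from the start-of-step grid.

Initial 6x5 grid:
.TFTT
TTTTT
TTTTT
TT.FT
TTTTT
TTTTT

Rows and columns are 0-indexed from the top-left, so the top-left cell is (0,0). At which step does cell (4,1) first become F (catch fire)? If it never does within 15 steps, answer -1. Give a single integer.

Step 1: cell (4,1)='T' (+6 fires, +2 burnt)
Step 2: cell (4,1)='T' (+8 fires, +6 burnt)
Step 3: cell (4,1)='F' (+6 fires, +8 burnt)
  -> target ignites at step 3
Step 4: cell (4,1)='.' (+4 fires, +6 burnt)
Step 5: cell (4,1)='.' (+2 fires, +4 burnt)
Step 6: cell (4,1)='.' (+0 fires, +2 burnt)
  fire out at step 6

3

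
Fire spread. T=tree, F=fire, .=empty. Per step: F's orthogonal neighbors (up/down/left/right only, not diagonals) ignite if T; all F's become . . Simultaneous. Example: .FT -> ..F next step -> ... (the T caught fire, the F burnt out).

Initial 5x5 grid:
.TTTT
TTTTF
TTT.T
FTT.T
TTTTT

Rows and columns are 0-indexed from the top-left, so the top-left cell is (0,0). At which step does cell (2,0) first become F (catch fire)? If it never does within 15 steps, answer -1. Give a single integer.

Step 1: cell (2,0)='F' (+6 fires, +2 burnt)
  -> target ignites at step 1
Step 2: cell (2,0)='.' (+7 fires, +6 burnt)
Step 3: cell (2,0)='.' (+5 fires, +7 burnt)
Step 4: cell (2,0)='.' (+2 fires, +5 burnt)
Step 5: cell (2,0)='.' (+0 fires, +2 burnt)
  fire out at step 5

1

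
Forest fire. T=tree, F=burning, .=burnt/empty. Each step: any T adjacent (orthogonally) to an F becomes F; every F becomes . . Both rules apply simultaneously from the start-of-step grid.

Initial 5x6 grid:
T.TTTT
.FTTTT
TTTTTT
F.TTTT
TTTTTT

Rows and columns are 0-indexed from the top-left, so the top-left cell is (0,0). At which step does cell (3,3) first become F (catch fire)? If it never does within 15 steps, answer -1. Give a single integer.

Step 1: cell (3,3)='T' (+4 fires, +2 burnt)
Step 2: cell (3,3)='T' (+4 fires, +4 burnt)
Step 3: cell (3,3)='T' (+5 fires, +4 burnt)
Step 4: cell (3,3)='F' (+5 fires, +5 burnt)
  -> target ignites at step 4
Step 5: cell (3,3)='.' (+4 fires, +5 burnt)
Step 6: cell (3,3)='.' (+2 fires, +4 burnt)
Step 7: cell (3,3)='.' (+0 fires, +2 burnt)
  fire out at step 7

4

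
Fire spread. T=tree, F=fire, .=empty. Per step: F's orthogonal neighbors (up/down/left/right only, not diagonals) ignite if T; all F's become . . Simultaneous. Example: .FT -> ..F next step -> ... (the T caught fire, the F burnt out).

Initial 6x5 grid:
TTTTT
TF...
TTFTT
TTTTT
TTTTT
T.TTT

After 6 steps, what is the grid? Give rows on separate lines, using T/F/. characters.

Step 1: 5 trees catch fire, 2 burn out
  TFTTT
  F....
  TF.FT
  TTFTT
  TTTTT
  T.TTT
Step 2: 7 trees catch fire, 5 burn out
  F.FTT
  .....
  F...F
  TF.FT
  TTFTT
  T.TTT
Step 3: 6 trees catch fire, 7 burn out
  ...FT
  .....
  .....
  F...F
  TF.FT
  T.FTT
Step 4: 4 trees catch fire, 6 burn out
  ....F
  .....
  .....
  .....
  F...F
  T..FT
Step 5: 2 trees catch fire, 4 burn out
  .....
  .....
  .....
  .....
  .....
  F...F
Step 6: 0 trees catch fire, 2 burn out
  .....
  .....
  .....
  .....
  .....
  .....

.....
.....
.....
.....
.....
.....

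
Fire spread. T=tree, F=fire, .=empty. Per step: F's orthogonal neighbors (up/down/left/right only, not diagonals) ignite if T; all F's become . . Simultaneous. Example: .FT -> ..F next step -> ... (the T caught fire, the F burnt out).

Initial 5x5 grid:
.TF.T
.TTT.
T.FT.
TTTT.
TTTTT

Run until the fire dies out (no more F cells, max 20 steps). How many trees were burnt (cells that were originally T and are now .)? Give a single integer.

Step 1: +4 fires, +2 burnt (F count now 4)
Step 2: +5 fires, +4 burnt (F count now 5)
Step 3: +3 fires, +5 burnt (F count now 3)
Step 4: +3 fires, +3 burnt (F count now 3)
Step 5: +0 fires, +3 burnt (F count now 0)
Fire out after step 5
Initially T: 16, now '.': 24
Total burnt (originally-T cells now '.'): 15

Answer: 15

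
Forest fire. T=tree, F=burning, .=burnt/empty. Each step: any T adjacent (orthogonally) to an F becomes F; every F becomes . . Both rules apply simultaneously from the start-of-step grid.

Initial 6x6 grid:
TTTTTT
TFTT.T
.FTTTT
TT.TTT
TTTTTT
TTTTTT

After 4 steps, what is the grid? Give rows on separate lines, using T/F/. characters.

Step 1: 5 trees catch fire, 2 burn out
  TFTTTT
  F.FT.T
  ..FTTT
  TF.TTT
  TTTTTT
  TTTTTT
Step 2: 6 trees catch fire, 5 burn out
  F.FTTT
  ...F.T
  ...FTT
  F..TTT
  TFTTTT
  TTTTTT
Step 3: 6 trees catch fire, 6 burn out
  ...FTT
  .....T
  ....FT
  ...FTT
  F.FTTT
  TFTTTT
Step 4: 6 trees catch fire, 6 burn out
  ....FT
  .....T
  .....F
  ....FT
  ...FTT
  F.FTTT

....FT
.....T
.....F
....FT
...FTT
F.FTTT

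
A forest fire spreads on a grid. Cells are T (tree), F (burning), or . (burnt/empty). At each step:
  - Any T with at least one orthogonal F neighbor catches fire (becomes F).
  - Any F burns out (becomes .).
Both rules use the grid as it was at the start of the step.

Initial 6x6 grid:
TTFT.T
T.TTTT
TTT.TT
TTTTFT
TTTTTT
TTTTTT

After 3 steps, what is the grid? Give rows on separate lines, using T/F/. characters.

Step 1: 7 trees catch fire, 2 burn out
  TF.F.T
  T.FTTT
  TTT.FT
  TTTF.F
  TTTTFT
  TTTTTT
Step 2: 9 trees catch fire, 7 burn out
  F....T
  T..FFT
  TTF..F
  TTF...
  TTTF.F
  TTTTFT
Step 3: 7 trees catch fire, 9 burn out
  .....T
  F....F
  TF....
  TF....
  TTF...
  TTTF.F

.....T
F....F
TF....
TF....
TTF...
TTTF.F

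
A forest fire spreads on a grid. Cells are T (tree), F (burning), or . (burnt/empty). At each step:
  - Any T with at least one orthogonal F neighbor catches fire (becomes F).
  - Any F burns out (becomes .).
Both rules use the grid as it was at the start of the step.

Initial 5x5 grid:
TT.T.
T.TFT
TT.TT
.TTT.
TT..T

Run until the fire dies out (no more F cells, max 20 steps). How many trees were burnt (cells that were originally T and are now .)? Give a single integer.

Step 1: +4 fires, +1 burnt (F count now 4)
Step 2: +2 fires, +4 burnt (F count now 2)
Step 3: +1 fires, +2 burnt (F count now 1)
Step 4: +1 fires, +1 burnt (F count now 1)
Step 5: +2 fires, +1 burnt (F count now 2)
Step 6: +2 fires, +2 burnt (F count now 2)
Step 7: +1 fires, +2 burnt (F count now 1)
Step 8: +1 fires, +1 burnt (F count now 1)
Step 9: +1 fires, +1 burnt (F count now 1)
Step 10: +0 fires, +1 burnt (F count now 0)
Fire out after step 10
Initially T: 16, now '.': 24
Total burnt (originally-T cells now '.'): 15

Answer: 15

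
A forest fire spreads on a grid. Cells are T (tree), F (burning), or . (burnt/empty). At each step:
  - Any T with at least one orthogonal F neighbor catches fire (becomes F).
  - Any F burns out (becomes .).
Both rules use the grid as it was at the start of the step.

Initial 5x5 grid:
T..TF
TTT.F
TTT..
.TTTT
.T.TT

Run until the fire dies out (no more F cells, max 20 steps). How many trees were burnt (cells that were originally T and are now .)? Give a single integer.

Answer: 1

Derivation:
Step 1: +1 fires, +2 burnt (F count now 1)
Step 2: +0 fires, +1 burnt (F count now 0)
Fire out after step 2
Initially T: 15, now '.': 11
Total burnt (originally-T cells now '.'): 1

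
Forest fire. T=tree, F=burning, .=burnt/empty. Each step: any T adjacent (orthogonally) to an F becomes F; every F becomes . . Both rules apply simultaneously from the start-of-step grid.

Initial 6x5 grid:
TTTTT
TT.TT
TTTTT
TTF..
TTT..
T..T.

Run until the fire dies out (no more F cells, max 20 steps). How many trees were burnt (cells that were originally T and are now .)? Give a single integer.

Answer: 20

Derivation:
Step 1: +3 fires, +1 burnt (F count now 3)
Step 2: +4 fires, +3 burnt (F count now 4)
Step 3: +5 fires, +4 burnt (F count now 5)
Step 4: +5 fires, +5 burnt (F count now 5)
Step 5: +3 fires, +5 burnt (F count now 3)
Step 6: +0 fires, +3 burnt (F count now 0)
Fire out after step 6
Initially T: 21, now '.': 29
Total burnt (originally-T cells now '.'): 20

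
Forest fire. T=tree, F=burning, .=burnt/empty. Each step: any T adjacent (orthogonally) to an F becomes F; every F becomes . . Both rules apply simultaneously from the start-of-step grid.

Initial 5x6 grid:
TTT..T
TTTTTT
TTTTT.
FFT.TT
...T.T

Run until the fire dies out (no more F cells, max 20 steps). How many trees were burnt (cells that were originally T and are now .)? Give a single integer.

Step 1: +3 fires, +2 burnt (F count now 3)
Step 2: +3 fires, +3 burnt (F count now 3)
Step 3: +4 fires, +3 burnt (F count now 4)
Step 4: +3 fires, +4 burnt (F count now 3)
Step 5: +2 fires, +3 burnt (F count now 2)
Step 6: +2 fires, +2 burnt (F count now 2)
Step 7: +2 fires, +2 burnt (F count now 2)
Step 8: +0 fires, +2 burnt (F count now 0)
Fire out after step 8
Initially T: 20, now '.': 29
Total burnt (originally-T cells now '.'): 19

Answer: 19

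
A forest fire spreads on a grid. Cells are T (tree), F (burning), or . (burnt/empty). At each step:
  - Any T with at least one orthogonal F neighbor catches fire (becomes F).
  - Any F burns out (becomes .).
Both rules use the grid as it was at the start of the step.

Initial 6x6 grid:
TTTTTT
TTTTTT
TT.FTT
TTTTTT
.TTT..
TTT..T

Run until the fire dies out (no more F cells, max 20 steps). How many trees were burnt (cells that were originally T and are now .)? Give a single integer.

Step 1: +3 fires, +1 burnt (F count now 3)
Step 2: +7 fires, +3 burnt (F count now 7)
Step 3: +7 fires, +7 burnt (F count now 7)
Step 4: +7 fires, +7 burnt (F count now 7)
Step 5: +3 fires, +7 burnt (F count now 3)
Step 6: +1 fires, +3 burnt (F count now 1)
Step 7: +0 fires, +1 burnt (F count now 0)
Fire out after step 7
Initially T: 29, now '.': 35
Total burnt (originally-T cells now '.'): 28

Answer: 28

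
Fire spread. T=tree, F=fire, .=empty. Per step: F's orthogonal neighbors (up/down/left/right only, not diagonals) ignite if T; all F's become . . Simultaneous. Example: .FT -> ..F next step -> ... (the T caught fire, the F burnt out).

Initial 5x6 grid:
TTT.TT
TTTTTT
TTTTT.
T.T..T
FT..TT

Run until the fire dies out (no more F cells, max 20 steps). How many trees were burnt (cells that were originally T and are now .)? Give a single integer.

Step 1: +2 fires, +1 burnt (F count now 2)
Step 2: +1 fires, +2 burnt (F count now 1)
Step 3: +2 fires, +1 burnt (F count now 2)
Step 4: +3 fires, +2 burnt (F count now 3)
Step 5: +4 fires, +3 burnt (F count now 4)
Step 6: +3 fires, +4 burnt (F count now 3)
Step 7: +1 fires, +3 burnt (F count now 1)
Step 8: +2 fires, +1 burnt (F count now 2)
Step 9: +1 fires, +2 burnt (F count now 1)
Step 10: +0 fires, +1 burnt (F count now 0)
Fire out after step 10
Initially T: 22, now '.': 27
Total burnt (originally-T cells now '.'): 19

Answer: 19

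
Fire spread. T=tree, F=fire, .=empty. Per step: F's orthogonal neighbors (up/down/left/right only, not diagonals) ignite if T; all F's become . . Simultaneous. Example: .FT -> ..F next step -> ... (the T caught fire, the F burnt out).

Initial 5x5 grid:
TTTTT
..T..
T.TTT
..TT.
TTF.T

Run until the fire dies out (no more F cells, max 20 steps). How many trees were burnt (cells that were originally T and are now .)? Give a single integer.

Step 1: +2 fires, +1 burnt (F count now 2)
Step 2: +3 fires, +2 burnt (F count now 3)
Step 3: +2 fires, +3 burnt (F count now 2)
Step 4: +2 fires, +2 burnt (F count now 2)
Step 5: +2 fires, +2 burnt (F count now 2)
Step 6: +2 fires, +2 burnt (F count now 2)
Step 7: +0 fires, +2 burnt (F count now 0)
Fire out after step 7
Initially T: 15, now '.': 23
Total burnt (originally-T cells now '.'): 13

Answer: 13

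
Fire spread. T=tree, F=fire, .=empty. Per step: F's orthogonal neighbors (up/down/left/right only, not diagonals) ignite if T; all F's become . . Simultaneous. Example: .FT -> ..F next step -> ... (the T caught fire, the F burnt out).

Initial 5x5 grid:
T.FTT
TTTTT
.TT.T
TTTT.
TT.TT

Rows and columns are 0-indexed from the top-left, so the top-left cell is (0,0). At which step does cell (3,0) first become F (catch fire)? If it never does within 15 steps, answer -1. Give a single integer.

Step 1: cell (3,0)='T' (+2 fires, +1 burnt)
Step 2: cell (3,0)='T' (+4 fires, +2 burnt)
Step 3: cell (3,0)='T' (+4 fires, +4 burnt)
Step 4: cell (3,0)='T' (+4 fires, +4 burnt)
Step 5: cell (3,0)='F' (+3 fires, +4 burnt)
  -> target ignites at step 5
Step 6: cell (3,0)='.' (+2 fires, +3 burnt)
Step 7: cell (3,0)='.' (+0 fires, +2 burnt)
  fire out at step 7

5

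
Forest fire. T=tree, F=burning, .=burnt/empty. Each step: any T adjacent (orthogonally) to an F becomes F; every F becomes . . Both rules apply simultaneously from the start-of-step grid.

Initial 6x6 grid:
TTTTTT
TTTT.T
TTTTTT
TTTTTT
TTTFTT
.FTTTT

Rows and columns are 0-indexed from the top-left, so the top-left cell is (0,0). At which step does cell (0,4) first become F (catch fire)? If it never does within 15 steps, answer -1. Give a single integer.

Step 1: cell (0,4)='T' (+6 fires, +2 burnt)
Step 2: cell (0,4)='T' (+7 fires, +6 burnt)
Step 3: cell (0,4)='T' (+7 fires, +7 burnt)
Step 4: cell (0,4)='T' (+5 fires, +7 burnt)
Step 5: cell (0,4)='F' (+5 fires, +5 burnt)
  -> target ignites at step 5
Step 6: cell (0,4)='.' (+2 fires, +5 burnt)
Step 7: cell (0,4)='.' (+0 fires, +2 burnt)
  fire out at step 7

5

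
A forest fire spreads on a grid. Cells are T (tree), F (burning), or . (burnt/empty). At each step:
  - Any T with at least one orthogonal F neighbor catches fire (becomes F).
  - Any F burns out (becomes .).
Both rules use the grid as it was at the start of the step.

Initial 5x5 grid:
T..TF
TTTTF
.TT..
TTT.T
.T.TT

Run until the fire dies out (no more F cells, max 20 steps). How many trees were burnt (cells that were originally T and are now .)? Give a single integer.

Step 1: +2 fires, +2 burnt (F count now 2)
Step 2: +1 fires, +2 burnt (F count now 1)
Step 3: +2 fires, +1 burnt (F count now 2)
Step 4: +3 fires, +2 burnt (F count now 3)
Step 5: +2 fires, +3 burnt (F count now 2)
Step 6: +2 fires, +2 burnt (F count now 2)
Step 7: +0 fires, +2 burnt (F count now 0)
Fire out after step 7
Initially T: 15, now '.': 22
Total burnt (originally-T cells now '.'): 12

Answer: 12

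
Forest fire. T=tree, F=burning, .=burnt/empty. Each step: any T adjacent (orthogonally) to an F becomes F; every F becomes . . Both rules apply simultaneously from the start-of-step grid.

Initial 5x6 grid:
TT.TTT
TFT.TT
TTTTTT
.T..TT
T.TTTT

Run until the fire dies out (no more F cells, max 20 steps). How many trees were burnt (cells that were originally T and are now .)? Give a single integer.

Answer: 22

Derivation:
Step 1: +4 fires, +1 burnt (F count now 4)
Step 2: +4 fires, +4 burnt (F count now 4)
Step 3: +1 fires, +4 burnt (F count now 1)
Step 4: +1 fires, +1 burnt (F count now 1)
Step 5: +3 fires, +1 burnt (F count now 3)
Step 6: +4 fires, +3 burnt (F count now 4)
Step 7: +4 fires, +4 burnt (F count now 4)
Step 8: +1 fires, +4 burnt (F count now 1)
Step 9: +0 fires, +1 burnt (F count now 0)
Fire out after step 9
Initially T: 23, now '.': 29
Total burnt (originally-T cells now '.'): 22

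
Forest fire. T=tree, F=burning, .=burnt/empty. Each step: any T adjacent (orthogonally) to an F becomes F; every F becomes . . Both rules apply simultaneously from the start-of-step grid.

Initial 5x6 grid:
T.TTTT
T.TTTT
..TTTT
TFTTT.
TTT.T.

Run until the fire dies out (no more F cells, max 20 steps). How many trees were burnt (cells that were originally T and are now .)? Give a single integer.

Answer: 20

Derivation:
Step 1: +3 fires, +1 burnt (F count now 3)
Step 2: +4 fires, +3 burnt (F count now 4)
Step 3: +3 fires, +4 burnt (F count now 3)
Step 4: +4 fires, +3 burnt (F count now 4)
Step 5: +3 fires, +4 burnt (F count now 3)
Step 6: +2 fires, +3 burnt (F count now 2)
Step 7: +1 fires, +2 burnt (F count now 1)
Step 8: +0 fires, +1 burnt (F count now 0)
Fire out after step 8
Initially T: 22, now '.': 28
Total burnt (originally-T cells now '.'): 20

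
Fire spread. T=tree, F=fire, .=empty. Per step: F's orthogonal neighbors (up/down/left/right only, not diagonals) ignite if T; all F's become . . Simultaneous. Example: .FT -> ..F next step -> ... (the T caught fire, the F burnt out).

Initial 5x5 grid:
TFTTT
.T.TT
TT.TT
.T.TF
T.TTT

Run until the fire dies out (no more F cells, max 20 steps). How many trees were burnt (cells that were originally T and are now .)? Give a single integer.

Step 1: +6 fires, +2 burnt (F count now 6)
Step 2: +5 fires, +6 burnt (F count now 5)
Step 3: +5 fires, +5 burnt (F count now 5)
Step 4: +0 fires, +5 burnt (F count now 0)
Fire out after step 4
Initially T: 17, now '.': 24
Total burnt (originally-T cells now '.'): 16

Answer: 16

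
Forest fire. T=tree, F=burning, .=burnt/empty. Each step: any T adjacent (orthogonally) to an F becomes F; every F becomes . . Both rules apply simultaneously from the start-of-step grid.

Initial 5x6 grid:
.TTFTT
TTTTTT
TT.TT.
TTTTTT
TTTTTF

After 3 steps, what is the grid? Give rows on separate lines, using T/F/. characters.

Step 1: 5 trees catch fire, 2 burn out
  .TF.FT
  TTTFTT
  TT.TT.
  TTTTTF
  TTTTF.
Step 2: 7 trees catch fire, 5 burn out
  .F...F
  TTF.FT
  TT.FT.
  TTTTF.
  TTTF..
Step 3: 5 trees catch fire, 7 burn out
  ......
  TF...F
  TT..F.
  TTTF..
  TTF...

......
TF...F
TT..F.
TTTF..
TTF...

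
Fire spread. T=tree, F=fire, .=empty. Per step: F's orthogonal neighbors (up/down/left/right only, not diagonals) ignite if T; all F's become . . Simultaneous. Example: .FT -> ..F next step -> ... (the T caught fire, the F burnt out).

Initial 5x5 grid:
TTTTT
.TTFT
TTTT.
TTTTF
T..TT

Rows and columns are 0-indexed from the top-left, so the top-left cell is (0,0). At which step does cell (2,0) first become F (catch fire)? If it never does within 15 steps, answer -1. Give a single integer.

Step 1: cell (2,0)='T' (+6 fires, +2 burnt)
Step 2: cell (2,0)='T' (+6 fires, +6 burnt)
Step 3: cell (2,0)='T' (+3 fires, +6 burnt)
Step 4: cell (2,0)='F' (+3 fires, +3 burnt)
  -> target ignites at step 4
Step 5: cell (2,0)='.' (+1 fires, +3 burnt)
Step 6: cell (2,0)='.' (+0 fires, +1 burnt)
  fire out at step 6

4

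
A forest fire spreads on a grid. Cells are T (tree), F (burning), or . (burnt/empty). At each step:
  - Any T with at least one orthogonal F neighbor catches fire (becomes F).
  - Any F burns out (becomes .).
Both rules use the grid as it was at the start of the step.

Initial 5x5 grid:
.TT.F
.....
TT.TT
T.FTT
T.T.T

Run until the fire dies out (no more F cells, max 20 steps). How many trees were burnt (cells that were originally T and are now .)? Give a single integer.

Answer: 6

Derivation:
Step 1: +2 fires, +2 burnt (F count now 2)
Step 2: +2 fires, +2 burnt (F count now 2)
Step 3: +2 fires, +2 burnt (F count now 2)
Step 4: +0 fires, +2 burnt (F count now 0)
Fire out after step 4
Initially T: 12, now '.': 19
Total burnt (originally-T cells now '.'): 6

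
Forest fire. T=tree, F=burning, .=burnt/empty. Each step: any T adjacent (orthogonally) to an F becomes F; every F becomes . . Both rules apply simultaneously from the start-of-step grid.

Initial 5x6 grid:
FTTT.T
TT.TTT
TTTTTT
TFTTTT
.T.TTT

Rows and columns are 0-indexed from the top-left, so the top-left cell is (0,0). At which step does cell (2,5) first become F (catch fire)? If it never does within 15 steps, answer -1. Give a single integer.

Step 1: cell (2,5)='T' (+6 fires, +2 burnt)
Step 2: cell (2,5)='T' (+5 fires, +6 burnt)
Step 3: cell (2,5)='T' (+4 fires, +5 burnt)
Step 4: cell (2,5)='T' (+4 fires, +4 burnt)
Step 5: cell (2,5)='F' (+3 fires, +4 burnt)
  -> target ignites at step 5
Step 6: cell (2,5)='.' (+1 fires, +3 burnt)
Step 7: cell (2,5)='.' (+1 fires, +1 burnt)
Step 8: cell (2,5)='.' (+0 fires, +1 burnt)
  fire out at step 8

5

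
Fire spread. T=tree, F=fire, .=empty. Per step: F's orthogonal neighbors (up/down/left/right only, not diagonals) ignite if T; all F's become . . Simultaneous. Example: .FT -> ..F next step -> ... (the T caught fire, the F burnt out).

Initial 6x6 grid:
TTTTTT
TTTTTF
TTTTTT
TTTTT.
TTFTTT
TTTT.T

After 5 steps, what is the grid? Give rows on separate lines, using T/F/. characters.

Step 1: 7 trees catch fire, 2 burn out
  TTTTTF
  TTTTF.
  TTTTTF
  TTFTT.
  TF.FTT
  TTFT.T
Step 2: 10 trees catch fire, 7 burn out
  TTTTF.
  TTTF..
  TTFTF.
  TF.FT.
  F...FT
  TF.F.T
Step 3: 8 trees catch fire, 10 burn out
  TTTF..
  TTF...
  TF.F..
  F...F.
  .....F
  F....T
Step 4: 4 trees catch fire, 8 burn out
  TTF...
  TF....
  F.....
  ......
  ......
  .....F
Step 5: 2 trees catch fire, 4 burn out
  TF....
  F.....
  ......
  ......
  ......
  ......

TF....
F.....
......
......
......
......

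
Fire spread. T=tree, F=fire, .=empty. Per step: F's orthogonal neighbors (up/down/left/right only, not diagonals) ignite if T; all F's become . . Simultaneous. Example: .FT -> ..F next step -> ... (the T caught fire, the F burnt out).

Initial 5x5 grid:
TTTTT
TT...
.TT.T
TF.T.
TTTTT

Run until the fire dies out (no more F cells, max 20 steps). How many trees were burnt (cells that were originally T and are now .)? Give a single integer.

Answer: 16

Derivation:
Step 1: +3 fires, +1 burnt (F count now 3)
Step 2: +4 fires, +3 burnt (F count now 4)
Step 3: +3 fires, +4 burnt (F count now 3)
Step 4: +4 fires, +3 burnt (F count now 4)
Step 5: +1 fires, +4 burnt (F count now 1)
Step 6: +1 fires, +1 burnt (F count now 1)
Step 7: +0 fires, +1 burnt (F count now 0)
Fire out after step 7
Initially T: 17, now '.': 24
Total burnt (originally-T cells now '.'): 16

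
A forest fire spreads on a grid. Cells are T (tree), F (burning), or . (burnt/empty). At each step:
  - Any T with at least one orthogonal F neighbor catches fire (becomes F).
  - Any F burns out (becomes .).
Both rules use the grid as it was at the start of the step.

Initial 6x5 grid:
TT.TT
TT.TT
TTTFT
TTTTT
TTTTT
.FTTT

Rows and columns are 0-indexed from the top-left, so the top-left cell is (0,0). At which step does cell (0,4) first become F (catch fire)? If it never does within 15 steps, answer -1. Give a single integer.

Step 1: cell (0,4)='T' (+6 fires, +2 burnt)
Step 2: cell (0,4)='T' (+10 fires, +6 burnt)
Step 3: cell (0,4)='F' (+6 fires, +10 burnt)
  -> target ignites at step 3
Step 4: cell (0,4)='.' (+2 fires, +6 burnt)
Step 5: cell (0,4)='.' (+1 fires, +2 burnt)
Step 6: cell (0,4)='.' (+0 fires, +1 burnt)
  fire out at step 6

3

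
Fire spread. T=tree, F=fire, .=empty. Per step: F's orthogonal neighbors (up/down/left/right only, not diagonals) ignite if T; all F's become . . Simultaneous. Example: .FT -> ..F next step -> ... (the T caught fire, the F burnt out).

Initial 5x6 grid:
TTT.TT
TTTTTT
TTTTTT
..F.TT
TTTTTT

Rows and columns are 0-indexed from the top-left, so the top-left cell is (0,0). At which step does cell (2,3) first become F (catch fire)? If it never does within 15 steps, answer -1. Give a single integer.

Step 1: cell (2,3)='T' (+2 fires, +1 burnt)
Step 2: cell (2,3)='F' (+5 fires, +2 burnt)
  -> target ignites at step 2
Step 3: cell (2,3)='.' (+7 fires, +5 burnt)
Step 4: cell (2,3)='.' (+6 fires, +7 burnt)
Step 5: cell (2,3)='.' (+4 fires, +6 burnt)
Step 6: cell (2,3)='.' (+1 fires, +4 burnt)
Step 7: cell (2,3)='.' (+0 fires, +1 burnt)
  fire out at step 7

2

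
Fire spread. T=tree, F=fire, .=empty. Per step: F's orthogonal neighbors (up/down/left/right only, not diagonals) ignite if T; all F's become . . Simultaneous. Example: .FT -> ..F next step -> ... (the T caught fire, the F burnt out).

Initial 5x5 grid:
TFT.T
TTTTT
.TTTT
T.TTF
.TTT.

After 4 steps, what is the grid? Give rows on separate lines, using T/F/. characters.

Step 1: 5 trees catch fire, 2 burn out
  F.F.T
  TFTTT
  .TTTF
  T.TF.
  .TTT.
Step 2: 7 trees catch fire, 5 burn out
  ....T
  F.FTF
  .FTF.
  T.F..
  .TTF.
Step 3: 4 trees catch fire, 7 burn out
  ....F
  ...F.
  ..F..
  T....
  .TF..
Step 4: 1 trees catch fire, 4 burn out
  .....
  .....
  .....
  T....
  .F...

.....
.....
.....
T....
.F...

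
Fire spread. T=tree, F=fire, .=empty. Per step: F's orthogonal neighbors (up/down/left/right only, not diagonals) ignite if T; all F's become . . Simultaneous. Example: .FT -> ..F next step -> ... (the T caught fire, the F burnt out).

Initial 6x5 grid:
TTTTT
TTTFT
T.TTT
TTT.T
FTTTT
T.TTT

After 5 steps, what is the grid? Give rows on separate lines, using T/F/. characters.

Step 1: 7 trees catch fire, 2 burn out
  TTTFT
  TTF.F
  T.TFT
  FTT.T
  .FTTT
  F.TTT
Step 2: 8 trees catch fire, 7 burn out
  TTF.F
  TF...
  F.F.F
  .FT.T
  ..FTT
  ..TTT
Step 3: 6 trees catch fire, 8 burn out
  TF...
  F....
  .....
  ..F.F
  ...FT
  ..FTT
Step 4: 3 trees catch fire, 6 burn out
  F....
  .....
  .....
  .....
  ....F
  ...FT
Step 5: 1 trees catch fire, 3 burn out
  .....
  .....
  .....
  .....
  .....
  ....F

.....
.....
.....
.....
.....
....F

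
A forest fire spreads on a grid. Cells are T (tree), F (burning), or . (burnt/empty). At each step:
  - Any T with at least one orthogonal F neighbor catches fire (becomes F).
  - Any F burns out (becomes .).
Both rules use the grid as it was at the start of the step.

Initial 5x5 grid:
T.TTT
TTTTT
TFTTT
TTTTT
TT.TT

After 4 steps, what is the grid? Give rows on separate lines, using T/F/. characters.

Step 1: 4 trees catch fire, 1 burn out
  T.TTT
  TFTTT
  F.FTT
  TFTTT
  TT.TT
Step 2: 6 trees catch fire, 4 burn out
  T.TTT
  F.FTT
  ...FT
  F.FTT
  TF.TT
Step 3: 6 trees catch fire, 6 burn out
  F.FTT
  ...FT
  ....F
  ...FT
  F..TT
Step 4: 4 trees catch fire, 6 burn out
  ...FT
  ....F
  .....
  ....F
  ...FT

...FT
....F
.....
....F
...FT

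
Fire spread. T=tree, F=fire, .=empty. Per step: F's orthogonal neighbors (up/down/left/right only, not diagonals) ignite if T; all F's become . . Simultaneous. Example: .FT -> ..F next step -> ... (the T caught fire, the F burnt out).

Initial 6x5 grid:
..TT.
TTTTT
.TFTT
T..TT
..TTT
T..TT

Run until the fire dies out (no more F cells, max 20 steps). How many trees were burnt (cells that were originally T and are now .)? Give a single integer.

Step 1: +3 fires, +1 burnt (F count now 3)
Step 2: +5 fires, +3 burnt (F count now 5)
Step 3: +5 fires, +5 burnt (F count now 5)
Step 4: +3 fires, +5 burnt (F count now 3)
Step 5: +1 fires, +3 burnt (F count now 1)
Step 6: +0 fires, +1 burnt (F count now 0)
Fire out after step 6
Initially T: 19, now '.': 28
Total burnt (originally-T cells now '.'): 17

Answer: 17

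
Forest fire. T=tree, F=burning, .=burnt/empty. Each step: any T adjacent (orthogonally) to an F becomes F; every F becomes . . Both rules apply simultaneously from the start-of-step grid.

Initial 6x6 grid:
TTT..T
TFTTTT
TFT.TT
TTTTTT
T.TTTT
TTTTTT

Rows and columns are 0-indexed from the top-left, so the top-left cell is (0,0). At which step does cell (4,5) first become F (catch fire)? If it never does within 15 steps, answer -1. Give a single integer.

Step 1: cell (4,5)='T' (+6 fires, +2 burnt)
Step 2: cell (4,5)='T' (+5 fires, +6 burnt)
Step 3: cell (4,5)='T' (+4 fires, +5 burnt)
Step 4: cell (4,5)='T' (+6 fires, +4 burnt)
Step 5: cell (4,5)='T' (+6 fires, +6 burnt)
Step 6: cell (4,5)='F' (+2 fires, +6 burnt)
  -> target ignites at step 6
Step 7: cell (4,5)='.' (+1 fires, +2 burnt)
Step 8: cell (4,5)='.' (+0 fires, +1 burnt)
  fire out at step 8

6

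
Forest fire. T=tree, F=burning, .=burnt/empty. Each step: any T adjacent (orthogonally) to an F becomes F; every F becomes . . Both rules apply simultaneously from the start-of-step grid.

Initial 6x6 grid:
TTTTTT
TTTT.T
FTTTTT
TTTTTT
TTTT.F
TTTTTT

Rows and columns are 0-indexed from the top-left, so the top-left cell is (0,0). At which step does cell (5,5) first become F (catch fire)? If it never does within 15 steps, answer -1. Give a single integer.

Step 1: cell (5,5)='F' (+5 fires, +2 burnt)
  -> target ignites at step 1
Step 2: cell (5,5)='.' (+8 fires, +5 burnt)
Step 3: cell (5,5)='.' (+10 fires, +8 burnt)
Step 4: cell (5,5)='.' (+7 fires, +10 burnt)
Step 5: cell (5,5)='.' (+2 fires, +7 burnt)
Step 6: cell (5,5)='.' (+0 fires, +2 burnt)
  fire out at step 6

1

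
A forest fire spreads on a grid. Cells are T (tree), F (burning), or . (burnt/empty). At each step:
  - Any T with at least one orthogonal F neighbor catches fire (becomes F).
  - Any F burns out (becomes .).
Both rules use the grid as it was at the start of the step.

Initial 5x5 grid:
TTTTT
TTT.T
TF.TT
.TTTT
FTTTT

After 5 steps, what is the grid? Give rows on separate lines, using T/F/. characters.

Step 1: 4 trees catch fire, 2 burn out
  TTTTT
  TFT.T
  F..TT
  .FTTT
  .FTTT
Step 2: 5 trees catch fire, 4 burn out
  TFTTT
  F.F.T
  ...TT
  ..FTT
  ..FTT
Step 3: 4 trees catch fire, 5 burn out
  F.FTT
  ....T
  ...TT
  ...FT
  ...FT
Step 4: 4 trees catch fire, 4 burn out
  ...FT
  ....T
  ...FT
  ....F
  ....F
Step 5: 2 trees catch fire, 4 burn out
  ....F
  ....T
  ....F
  .....
  .....

....F
....T
....F
.....
.....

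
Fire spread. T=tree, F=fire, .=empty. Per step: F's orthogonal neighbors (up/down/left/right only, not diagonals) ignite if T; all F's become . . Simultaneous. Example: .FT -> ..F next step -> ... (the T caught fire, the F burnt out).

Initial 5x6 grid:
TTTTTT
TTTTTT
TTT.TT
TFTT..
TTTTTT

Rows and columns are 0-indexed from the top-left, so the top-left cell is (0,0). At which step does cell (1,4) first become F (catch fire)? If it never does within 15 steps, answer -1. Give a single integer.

Step 1: cell (1,4)='T' (+4 fires, +1 burnt)
Step 2: cell (1,4)='T' (+6 fires, +4 burnt)
Step 3: cell (1,4)='T' (+4 fires, +6 burnt)
Step 4: cell (1,4)='T' (+4 fires, +4 burnt)
Step 5: cell (1,4)='F' (+3 fires, +4 burnt)
  -> target ignites at step 5
Step 6: cell (1,4)='.' (+3 fires, +3 burnt)
Step 7: cell (1,4)='.' (+2 fires, +3 burnt)
Step 8: cell (1,4)='.' (+0 fires, +2 burnt)
  fire out at step 8

5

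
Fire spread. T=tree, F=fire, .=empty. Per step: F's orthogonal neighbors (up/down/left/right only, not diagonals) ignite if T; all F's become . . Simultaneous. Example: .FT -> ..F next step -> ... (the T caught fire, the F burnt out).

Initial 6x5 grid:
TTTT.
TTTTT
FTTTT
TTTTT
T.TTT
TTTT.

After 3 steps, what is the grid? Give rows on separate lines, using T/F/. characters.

Step 1: 3 trees catch fire, 1 burn out
  TTTT.
  FTTTT
  .FTTT
  FTTTT
  T.TTT
  TTTT.
Step 2: 5 trees catch fire, 3 burn out
  FTTT.
  .FTTT
  ..FTT
  .FTTT
  F.TTT
  TTTT.
Step 3: 5 trees catch fire, 5 burn out
  .FTT.
  ..FTT
  ...FT
  ..FTT
  ..TTT
  FTTT.

.FTT.
..FTT
...FT
..FTT
..TTT
FTTT.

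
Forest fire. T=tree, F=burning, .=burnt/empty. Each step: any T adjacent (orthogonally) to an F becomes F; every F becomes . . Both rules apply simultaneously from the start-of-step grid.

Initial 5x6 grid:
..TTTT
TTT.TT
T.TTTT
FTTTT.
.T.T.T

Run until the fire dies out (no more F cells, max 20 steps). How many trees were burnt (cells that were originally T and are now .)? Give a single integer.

Step 1: +2 fires, +1 burnt (F count now 2)
Step 2: +3 fires, +2 burnt (F count now 3)
Step 3: +3 fires, +3 burnt (F count now 3)
Step 4: +4 fires, +3 burnt (F count now 4)
Step 5: +2 fires, +4 burnt (F count now 2)
Step 6: +3 fires, +2 burnt (F count now 3)
Step 7: +2 fires, +3 burnt (F count now 2)
Step 8: +1 fires, +2 burnt (F count now 1)
Step 9: +0 fires, +1 burnt (F count now 0)
Fire out after step 9
Initially T: 21, now '.': 29
Total burnt (originally-T cells now '.'): 20

Answer: 20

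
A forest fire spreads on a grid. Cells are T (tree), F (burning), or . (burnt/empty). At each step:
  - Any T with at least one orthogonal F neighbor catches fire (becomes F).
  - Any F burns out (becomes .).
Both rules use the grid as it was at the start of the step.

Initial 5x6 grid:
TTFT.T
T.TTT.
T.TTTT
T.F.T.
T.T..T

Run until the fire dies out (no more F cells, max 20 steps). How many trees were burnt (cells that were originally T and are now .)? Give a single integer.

Answer: 16

Derivation:
Step 1: +5 fires, +2 burnt (F count now 5)
Step 2: +3 fires, +5 burnt (F count now 3)
Step 3: +3 fires, +3 burnt (F count now 3)
Step 4: +3 fires, +3 burnt (F count now 3)
Step 5: +1 fires, +3 burnt (F count now 1)
Step 6: +1 fires, +1 burnt (F count now 1)
Step 7: +0 fires, +1 burnt (F count now 0)
Fire out after step 7
Initially T: 18, now '.': 28
Total burnt (originally-T cells now '.'): 16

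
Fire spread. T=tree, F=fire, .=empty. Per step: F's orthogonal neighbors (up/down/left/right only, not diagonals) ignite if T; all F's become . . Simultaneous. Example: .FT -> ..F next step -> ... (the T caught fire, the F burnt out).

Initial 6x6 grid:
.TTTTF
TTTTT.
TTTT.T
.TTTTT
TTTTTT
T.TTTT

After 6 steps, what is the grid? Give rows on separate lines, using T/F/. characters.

Step 1: 1 trees catch fire, 1 burn out
  .TTTF.
  TTTTT.
  TTTT.T
  .TTTTT
  TTTTTT
  T.TTTT
Step 2: 2 trees catch fire, 1 burn out
  .TTF..
  TTTTF.
  TTTT.T
  .TTTTT
  TTTTTT
  T.TTTT
Step 3: 2 trees catch fire, 2 burn out
  .TF...
  TTTF..
  TTTT.T
  .TTTTT
  TTTTTT
  T.TTTT
Step 4: 3 trees catch fire, 2 burn out
  .F....
  TTF...
  TTTF.T
  .TTTTT
  TTTTTT
  T.TTTT
Step 5: 3 trees catch fire, 3 burn out
  ......
  TF....
  TTF..T
  .TTFTT
  TTTTTT
  T.TTTT
Step 6: 5 trees catch fire, 3 burn out
  ......
  F.....
  TF...T
  .TF.FT
  TTTFTT
  T.TTTT

......
F.....
TF...T
.TF.FT
TTTFTT
T.TTTT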